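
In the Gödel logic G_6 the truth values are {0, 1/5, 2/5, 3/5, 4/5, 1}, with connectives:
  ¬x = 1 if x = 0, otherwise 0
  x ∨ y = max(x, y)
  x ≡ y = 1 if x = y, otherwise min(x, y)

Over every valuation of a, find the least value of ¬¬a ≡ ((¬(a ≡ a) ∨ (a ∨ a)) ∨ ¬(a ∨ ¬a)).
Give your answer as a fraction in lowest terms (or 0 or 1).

Take a = 1/5:
¬a = ¬1/5 = 0
¬¬a = ¬0 = 1
a ≡ a = 1/5 ≡ 1/5 = 1
¬(a ≡ a) = ¬1 = 0
a ∨ a = 1/5 ∨ 1/5 = 1/5
¬(a ≡ a) ∨ (a ∨ a) = 0 ∨ 1/5 = 1/5
¬a = ¬1/5 = 0
a ∨ ¬a = 1/5 ∨ 0 = 1/5
¬(a ∨ ¬a) = ¬1/5 = 0
(¬(a ≡ a) ∨ (a ∨ a)) ∨ ¬(a ∨ ¬a) = 1/5 ∨ 0 = 1/5
¬¬a ≡ ((¬(a ≡ a) ∨ (a ∨ a)) ∨ ¬(a ∨ ¬a)) = 1 ≡ 1/5 = 1/5
No assignment yields a value below 1/5, so this is the minimum.

1/5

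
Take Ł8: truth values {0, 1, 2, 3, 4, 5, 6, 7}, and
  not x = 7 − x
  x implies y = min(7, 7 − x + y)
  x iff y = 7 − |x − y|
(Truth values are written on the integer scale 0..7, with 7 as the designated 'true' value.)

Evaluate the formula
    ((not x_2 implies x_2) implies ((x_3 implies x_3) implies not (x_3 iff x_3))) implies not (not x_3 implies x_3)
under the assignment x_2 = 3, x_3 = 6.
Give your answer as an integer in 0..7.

6

not x_2 = not 3 = 4
not x_2 implies x_2 = 4 implies 3 = 6
x_3 implies x_3 = 6 implies 6 = 7
x_3 iff x_3 = 6 iff 6 = 7
not (x_3 iff x_3) = not 7 = 0
(x_3 implies x_3) implies not (x_3 iff x_3) = 7 implies 0 = 0
(not x_2 implies x_2) implies ((x_3 implies x_3) implies not (x_3 iff x_3)) = 6 implies 0 = 1
not x_3 = not 6 = 1
not x_3 implies x_3 = 1 implies 6 = 7
not (not x_3 implies x_3) = not 7 = 0
((not x_2 implies x_2) implies ((x_3 implies x_3) implies not (x_3 iff x_3))) implies not (not x_3 implies x_3) = 1 implies 0 = 6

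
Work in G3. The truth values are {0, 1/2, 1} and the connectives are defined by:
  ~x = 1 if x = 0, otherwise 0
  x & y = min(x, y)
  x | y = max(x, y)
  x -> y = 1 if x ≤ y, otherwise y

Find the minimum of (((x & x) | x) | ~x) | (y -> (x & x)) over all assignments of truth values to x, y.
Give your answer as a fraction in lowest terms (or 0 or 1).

1/2

Take x = 1/2, y = 1:
x & x = 1/2 & 1/2 = 1/2
(x & x) | x = 1/2 | 1/2 = 1/2
~x = ~1/2 = 0
((x & x) | x) | ~x = 1/2 | 0 = 1/2
x & x = 1/2 & 1/2 = 1/2
y -> (x & x) = 1 -> 1/2 = 1/2
(((x & x) | x) | ~x) | (y -> (x & x)) = 1/2 | 1/2 = 1/2
No assignment yields a value below 1/2, so this is the minimum.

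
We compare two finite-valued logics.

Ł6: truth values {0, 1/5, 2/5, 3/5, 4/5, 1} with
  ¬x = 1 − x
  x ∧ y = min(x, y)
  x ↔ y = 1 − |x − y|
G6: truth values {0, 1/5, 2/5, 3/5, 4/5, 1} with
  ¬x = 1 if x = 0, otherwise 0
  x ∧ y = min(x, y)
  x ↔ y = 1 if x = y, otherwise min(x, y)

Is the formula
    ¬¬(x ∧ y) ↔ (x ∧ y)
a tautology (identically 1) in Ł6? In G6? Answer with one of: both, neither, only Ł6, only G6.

In Ł6: every assignment gives 1 — tautology.
In G6: at x = 1/5, y = 1/5 the value is 1/5 — not a tautology.

only Ł6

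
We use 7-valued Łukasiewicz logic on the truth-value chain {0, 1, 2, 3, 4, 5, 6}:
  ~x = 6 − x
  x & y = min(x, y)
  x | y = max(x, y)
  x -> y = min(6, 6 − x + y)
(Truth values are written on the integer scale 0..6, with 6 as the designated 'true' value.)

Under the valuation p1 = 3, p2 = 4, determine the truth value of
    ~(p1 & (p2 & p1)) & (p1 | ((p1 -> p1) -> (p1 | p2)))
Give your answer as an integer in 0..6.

3

p2 & p1 = 4 & 3 = 3
p1 & (p2 & p1) = 3 & 3 = 3
~(p1 & (p2 & p1)) = ~3 = 3
p1 -> p1 = 3 -> 3 = 6
p1 | p2 = 3 | 4 = 4
(p1 -> p1) -> (p1 | p2) = 6 -> 4 = 4
p1 | ((p1 -> p1) -> (p1 | p2)) = 3 | 4 = 4
~(p1 & (p2 & p1)) & (p1 | ((p1 -> p1) -> (p1 | p2))) = 3 & 4 = 3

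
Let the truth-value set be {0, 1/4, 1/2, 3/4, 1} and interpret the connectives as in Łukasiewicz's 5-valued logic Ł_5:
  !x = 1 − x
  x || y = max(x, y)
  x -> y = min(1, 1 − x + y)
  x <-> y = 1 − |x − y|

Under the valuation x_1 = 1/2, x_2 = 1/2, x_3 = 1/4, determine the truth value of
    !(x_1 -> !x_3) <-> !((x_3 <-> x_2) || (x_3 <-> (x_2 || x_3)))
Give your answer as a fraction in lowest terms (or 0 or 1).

3/4

!x_3 = !1/4 = 3/4
x_1 -> !x_3 = 1/2 -> 3/4 = 1
!(x_1 -> !x_3) = !1 = 0
x_3 <-> x_2 = 1/4 <-> 1/2 = 3/4
x_2 || x_3 = 1/2 || 1/4 = 1/2
x_3 <-> (x_2 || x_3) = 1/4 <-> 1/2 = 3/4
(x_3 <-> x_2) || (x_3 <-> (x_2 || x_3)) = 3/4 || 3/4 = 3/4
!((x_3 <-> x_2) || (x_3 <-> (x_2 || x_3))) = !3/4 = 1/4
!(x_1 -> !x_3) <-> !((x_3 <-> x_2) || (x_3 <-> (x_2 || x_3))) = 0 <-> 1/4 = 3/4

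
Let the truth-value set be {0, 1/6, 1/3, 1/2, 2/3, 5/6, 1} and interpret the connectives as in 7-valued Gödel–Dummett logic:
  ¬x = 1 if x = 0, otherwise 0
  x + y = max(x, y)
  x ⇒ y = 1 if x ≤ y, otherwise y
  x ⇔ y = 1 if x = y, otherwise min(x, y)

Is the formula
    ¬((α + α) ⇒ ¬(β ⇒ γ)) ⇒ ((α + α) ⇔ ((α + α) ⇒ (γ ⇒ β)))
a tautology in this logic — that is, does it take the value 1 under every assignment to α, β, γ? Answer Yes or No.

Counterexample: take α = 1/6, β = 0, γ = 0.
α + α = 1/6 + 1/6 = 1/6
β ⇒ γ = 0 ⇒ 0 = 1
¬(β ⇒ γ) = ¬1 = 0
(α + α) ⇒ ¬(β ⇒ γ) = 1/6 ⇒ 0 = 0
¬((α + α) ⇒ ¬(β ⇒ γ)) = ¬0 = 1
α + α = 1/6 + 1/6 = 1/6
α + α = 1/6 + 1/6 = 1/6
γ ⇒ β = 0 ⇒ 0 = 1
(α + α) ⇒ (γ ⇒ β) = 1/6 ⇒ 1 = 1
(α + α) ⇔ ((α + α) ⇒ (γ ⇒ β)) = 1/6 ⇔ 1 = 1/6
¬((α + α) ⇒ ¬(β ⇒ γ)) ⇒ ((α + α) ⇔ ((α + α) ⇒ (γ ⇒ β))) = 1 ⇒ 1/6 = 1/6
This gives 1/6 ≠ 1.

No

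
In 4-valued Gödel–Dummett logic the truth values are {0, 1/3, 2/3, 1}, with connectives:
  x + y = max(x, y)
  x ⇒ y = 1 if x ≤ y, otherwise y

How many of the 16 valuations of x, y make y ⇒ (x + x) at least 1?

x = 0, y = 0 ↦ 1  ≥
x = 0, y = 1/3 ↦ 0  <
x = 0, y = 2/3 ↦ 0  <
x = 0, y = 1 ↦ 0  <
x = 1/3, y = 0 ↦ 1  ≥
x = 1/3, y = 1/3 ↦ 1  ≥
x = 1/3, y = 2/3 ↦ 1/3  <
x = 1/3, y = 1 ↦ 1/3  <
x = 2/3, y = 0 ↦ 1  ≥
x = 2/3, y = 1/3 ↦ 1  ≥
x = 2/3, y = 2/3 ↦ 1  ≥
x = 2/3, y = 1 ↦ 2/3  <
x = 1, y = 0 ↦ 1  ≥
x = 1, y = 1/3 ↦ 1  ≥
x = 1, y = 2/3 ↦ 1  ≥
x = 1, y = 1 ↦ 1  ≥
So 10 of the 16 assignments meet the threshold.

10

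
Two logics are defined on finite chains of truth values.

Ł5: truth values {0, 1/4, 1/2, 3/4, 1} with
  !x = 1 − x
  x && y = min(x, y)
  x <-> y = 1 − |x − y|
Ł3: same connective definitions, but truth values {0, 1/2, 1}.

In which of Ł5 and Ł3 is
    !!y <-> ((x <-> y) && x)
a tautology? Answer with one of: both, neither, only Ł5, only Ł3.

In Ł5: at x = 0, y = 1/4 the value is 3/4 — not a tautology.
In Ł3: at x = 0, y = 1/2 the value is 1/2 — not a tautology.

neither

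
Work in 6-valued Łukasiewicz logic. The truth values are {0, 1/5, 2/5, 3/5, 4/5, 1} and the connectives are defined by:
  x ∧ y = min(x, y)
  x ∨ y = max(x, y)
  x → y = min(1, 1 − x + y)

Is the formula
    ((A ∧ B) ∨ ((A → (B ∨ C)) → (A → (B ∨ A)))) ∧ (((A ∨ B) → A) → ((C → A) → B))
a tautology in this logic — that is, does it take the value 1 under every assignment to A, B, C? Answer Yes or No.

No

Counterexample: take A = 0, B = 0, C = 0.
A ∧ B = 0 ∧ 0 = 0
B ∨ C = 0 ∨ 0 = 0
A → (B ∨ C) = 0 → 0 = 1
B ∨ A = 0 ∨ 0 = 0
A → (B ∨ A) = 0 → 0 = 1
(A → (B ∨ C)) → (A → (B ∨ A)) = 1 → 1 = 1
(A ∧ B) ∨ ((A → (B ∨ C)) → (A → (B ∨ A))) = 0 ∨ 1 = 1
A ∨ B = 0 ∨ 0 = 0
(A ∨ B) → A = 0 → 0 = 1
C → A = 0 → 0 = 1
(C → A) → B = 1 → 0 = 0
((A ∨ B) → A) → ((C → A) → B) = 1 → 0 = 0
((A ∧ B) ∨ ((A → (B ∨ C)) → (A → (B ∨ A)))) ∧ (((A ∨ B) → A) → ((C → A) → B)) = 1 ∧ 0 = 0
This gives 0 ≠ 1.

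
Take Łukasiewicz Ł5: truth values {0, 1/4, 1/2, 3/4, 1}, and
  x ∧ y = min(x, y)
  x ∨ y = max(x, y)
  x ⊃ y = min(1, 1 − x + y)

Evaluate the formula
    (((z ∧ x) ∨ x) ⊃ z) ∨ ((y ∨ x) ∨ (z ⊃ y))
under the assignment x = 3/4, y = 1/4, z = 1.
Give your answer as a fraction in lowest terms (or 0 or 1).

z ∧ x = 1 ∧ 3/4 = 3/4
(z ∧ x) ∨ x = 3/4 ∨ 3/4 = 3/4
((z ∧ x) ∨ x) ⊃ z = 3/4 ⊃ 1 = 1
y ∨ x = 1/4 ∨ 3/4 = 3/4
z ⊃ y = 1 ⊃ 1/4 = 1/4
(y ∨ x) ∨ (z ⊃ y) = 3/4 ∨ 1/4 = 3/4
(((z ∧ x) ∨ x) ⊃ z) ∨ ((y ∨ x) ∨ (z ⊃ y)) = 1 ∨ 3/4 = 1

1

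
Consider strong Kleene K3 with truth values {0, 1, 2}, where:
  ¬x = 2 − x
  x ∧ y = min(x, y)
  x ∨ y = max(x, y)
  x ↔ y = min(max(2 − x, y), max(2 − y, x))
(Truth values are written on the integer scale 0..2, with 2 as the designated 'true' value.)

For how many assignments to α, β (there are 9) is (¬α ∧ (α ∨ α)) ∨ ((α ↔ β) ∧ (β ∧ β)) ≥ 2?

1

α = 0, β = 0 ↦ 0  <
α = 0, β = 1 ↦ 1  <
α = 0, β = 2 ↦ 0  <
α = 1, β = 0 ↦ 1  <
α = 1, β = 1 ↦ 1  <
α = 1, β = 2 ↦ 1  <
α = 2, β = 0 ↦ 0  <
α = 2, β = 1 ↦ 1  <
α = 2, β = 2 ↦ 2  ≥
So 1 of the 9 assignments meets the threshold.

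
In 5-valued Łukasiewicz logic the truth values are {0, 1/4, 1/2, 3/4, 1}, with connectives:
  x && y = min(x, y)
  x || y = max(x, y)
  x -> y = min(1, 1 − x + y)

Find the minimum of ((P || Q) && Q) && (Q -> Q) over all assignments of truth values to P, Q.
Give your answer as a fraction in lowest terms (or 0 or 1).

Take P = 0, Q = 0:
P || Q = 0 || 0 = 0
(P || Q) && Q = 0 && 0 = 0
Q -> Q = 0 -> 0 = 1
((P || Q) && Q) && (Q -> Q) = 0 && 1 = 0
No assignment yields a value below 0, so this is the minimum.

0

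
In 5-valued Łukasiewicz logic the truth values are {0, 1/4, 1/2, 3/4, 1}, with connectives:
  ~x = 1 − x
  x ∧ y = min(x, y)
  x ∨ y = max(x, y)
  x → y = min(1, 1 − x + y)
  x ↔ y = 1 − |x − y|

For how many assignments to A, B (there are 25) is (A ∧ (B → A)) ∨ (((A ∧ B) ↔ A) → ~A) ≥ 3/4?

22

value 1: 13 assignments (counts)
value 3/4: 9 assignments (counts)
value 1/2: 3 assignments
So 22 of the 25 assignments meet the threshold.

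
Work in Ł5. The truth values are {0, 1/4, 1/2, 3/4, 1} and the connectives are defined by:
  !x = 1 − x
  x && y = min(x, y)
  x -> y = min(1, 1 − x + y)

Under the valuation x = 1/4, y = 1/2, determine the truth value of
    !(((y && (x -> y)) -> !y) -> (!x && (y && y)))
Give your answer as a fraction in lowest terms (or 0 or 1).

1/2

x -> y = 1/4 -> 1/2 = 1
y && (x -> y) = 1/2 && 1 = 1/2
!y = !1/2 = 1/2
(y && (x -> y)) -> !y = 1/2 -> 1/2 = 1
!x = !1/4 = 3/4
y && y = 1/2 && 1/2 = 1/2
!x && (y && y) = 3/4 && 1/2 = 1/2
((y && (x -> y)) -> !y) -> (!x && (y && y)) = 1 -> 1/2 = 1/2
!(((y && (x -> y)) -> !y) -> (!x && (y && y))) = !1/2 = 1/2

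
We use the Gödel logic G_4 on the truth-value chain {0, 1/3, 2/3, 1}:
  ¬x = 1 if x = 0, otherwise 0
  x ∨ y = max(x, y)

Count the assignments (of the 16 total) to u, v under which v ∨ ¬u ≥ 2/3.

u = 0, v = 0 ↦ 1  ≥
u = 0, v = 1/3 ↦ 1  ≥
u = 0, v = 2/3 ↦ 1  ≥
u = 0, v = 1 ↦ 1  ≥
u = 1/3, v = 0 ↦ 0  <
u = 1/3, v = 1/3 ↦ 1/3  <
u = 1/3, v = 2/3 ↦ 2/3  ≥
u = 1/3, v = 1 ↦ 1  ≥
u = 2/3, v = 0 ↦ 0  <
u = 2/3, v = 1/3 ↦ 1/3  <
u = 2/3, v = 2/3 ↦ 2/3  ≥
u = 2/3, v = 1 ↦ 1  ≥
u = 1, v = 0 ↦ 0  <
u = 1, v = 1/3 ↦ 1/3  <
u = 1, v = 2/3 ↦ 2/3  ≥
u = 1, v = 1 ↦ 1  ≥
So 10 of the 16 assignments meet the threshold.

10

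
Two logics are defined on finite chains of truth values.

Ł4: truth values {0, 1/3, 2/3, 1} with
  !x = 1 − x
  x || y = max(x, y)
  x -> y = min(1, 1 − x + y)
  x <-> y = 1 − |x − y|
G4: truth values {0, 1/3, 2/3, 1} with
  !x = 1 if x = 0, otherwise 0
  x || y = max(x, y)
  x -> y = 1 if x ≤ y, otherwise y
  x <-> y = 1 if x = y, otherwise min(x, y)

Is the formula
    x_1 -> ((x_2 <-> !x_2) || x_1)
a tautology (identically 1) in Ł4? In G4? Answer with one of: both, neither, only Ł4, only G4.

In Ł4: every assignment gives 1 — tautology.
In G4: every assignment gives 1 — tautology.

both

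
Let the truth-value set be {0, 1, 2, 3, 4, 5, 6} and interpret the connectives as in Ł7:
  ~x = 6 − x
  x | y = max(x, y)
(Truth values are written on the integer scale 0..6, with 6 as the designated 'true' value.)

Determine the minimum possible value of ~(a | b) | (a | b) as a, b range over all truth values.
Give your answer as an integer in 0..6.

Take a = 0, b = 3:
a | b = 0 | 3 = 3
~(a | b) = ~3 = 3
a | b = 0 | 3 = 3
~(a | b) | (a | b) = 3 | 3 = 3
No assignment yields a value below 3, so this is the minimum.

3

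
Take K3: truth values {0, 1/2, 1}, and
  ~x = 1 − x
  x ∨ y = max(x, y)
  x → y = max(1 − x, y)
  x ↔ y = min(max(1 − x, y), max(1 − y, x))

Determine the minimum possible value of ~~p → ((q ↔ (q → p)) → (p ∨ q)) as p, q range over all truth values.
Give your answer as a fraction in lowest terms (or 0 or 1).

1/2

Take p = 1/2, q = 1/2:
~p = ~1/2 = 1/2
~~p = ~1/2 = 1/2
q → p = 1/2 → 1/2 = 1/2
q ↔ (q → p) = 1/2 ↔ 1/2 = 1/2
p ∨ q = 1/2 ∨ 1/2 = 1/2
(q ↔ (q → p)) → (p ∨ q) = 1/2 → 1/2 = 1/2
~~p → ((q ↔ (q → p)) → (p ∨ q)) = 1/2 → 1/2 = 1/2
No assignment yields a value below 1/2, so this is the minimum.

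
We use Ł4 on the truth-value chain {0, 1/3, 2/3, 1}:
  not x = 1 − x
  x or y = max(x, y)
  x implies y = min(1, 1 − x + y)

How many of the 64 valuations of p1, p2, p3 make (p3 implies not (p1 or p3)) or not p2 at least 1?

value 1: 37 assignments (counts)
value 2/3: 17 assignments
value 1/3: 6 assignments
value 0: 4 assignments
So 37 of the 64 assignments meet the threshold.

37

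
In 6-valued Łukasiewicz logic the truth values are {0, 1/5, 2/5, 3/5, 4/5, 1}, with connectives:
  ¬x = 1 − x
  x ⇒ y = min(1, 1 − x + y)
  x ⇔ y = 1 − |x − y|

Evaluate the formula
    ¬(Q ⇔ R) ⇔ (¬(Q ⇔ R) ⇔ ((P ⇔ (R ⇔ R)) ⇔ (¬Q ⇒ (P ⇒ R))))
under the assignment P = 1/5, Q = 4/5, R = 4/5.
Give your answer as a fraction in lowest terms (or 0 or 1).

Q ⇔ R = 4/5 ⇔ 4/5 = 1
¬(Q ⇔ R) = ¬1 = 0
Q ⇔ R = 4/5 ⇔ 4/5 = 1
¬(Q ⇔ R) = ¬1 = 0
R ⇔ R = 4/5 ⇔ 4/5 = 1
P ⇔ (R ⇔ R) = 1/5 ⇔ 1 = 1/5
¬Q = ¬4/5 = 1/5
P ⇒ R = 1/5 ⇒ 4/5 = 1
¬Q ⇒ (P ⇒ R) = 1/5 ⇒ 1 = 1
(P ⇔ (R ⇔ R)) ⇔ (¬Q ⇒ (P ⇒ R)) = 1/5 ⇔ 1 = 1/5
¬(Q ⇔ R) ⇔ ((P ⇔ (R ⇔ R)) ⇔ (¬Q ⇒ (P ⇒ R))) = 0 ⇔ 1/5 = 4/5
¬(Q ⇔ R) ⇔ (¬(Q ⇔ R) ⇔ ((P ⇔ (R ⇔ R)) ⇔ (¬Q ⇒ (P ⇒ R)))) = 0 ⇔ 4/5 = 1/5

1/5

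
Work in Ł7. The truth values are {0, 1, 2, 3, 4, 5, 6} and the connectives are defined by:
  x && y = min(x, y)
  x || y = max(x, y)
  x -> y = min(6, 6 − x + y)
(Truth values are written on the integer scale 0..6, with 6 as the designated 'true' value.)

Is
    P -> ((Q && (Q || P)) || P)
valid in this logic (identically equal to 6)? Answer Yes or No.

Yes

At P = 4, Q = 6, for instance:
Q || P = 6 || 4 = 6
Q && (Q || P) = 6 && 6 = 6
(Q && (Q || P)) || P = 6 || 4 = 6
P -> ((Q && (Q || P)) || P) = 4 -> 6 = 6
and checking the remaining 48 assignments likewise gives ≥ 6 in every case.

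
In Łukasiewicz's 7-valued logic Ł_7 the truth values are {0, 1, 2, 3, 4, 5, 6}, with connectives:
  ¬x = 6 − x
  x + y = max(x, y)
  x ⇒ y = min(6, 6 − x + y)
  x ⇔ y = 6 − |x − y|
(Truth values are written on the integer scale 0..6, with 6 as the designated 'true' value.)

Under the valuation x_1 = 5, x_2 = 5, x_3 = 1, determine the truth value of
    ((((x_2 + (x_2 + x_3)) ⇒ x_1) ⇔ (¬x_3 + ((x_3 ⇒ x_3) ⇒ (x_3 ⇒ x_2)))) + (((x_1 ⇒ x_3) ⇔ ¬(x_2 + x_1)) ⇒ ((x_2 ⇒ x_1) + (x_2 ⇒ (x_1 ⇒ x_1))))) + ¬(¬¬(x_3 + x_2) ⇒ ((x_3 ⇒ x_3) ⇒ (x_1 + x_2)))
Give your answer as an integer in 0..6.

x_2 + x_3 = 5 + 1 = 5
x_2 + (x_2 + x_3) = 5 + 5 = 5
(x_2 + (x_2 + x_3)) ⇒ x_1 = 5 ⇒ 5 = 6
¬x_3 = ¬1 = 5
x_3 ⇒ x_3 = 1 ⇒ 1 = 6
x_3 ⇒ x_2 = 1 ⇒ 5 = 6
(x_3 ⇒ x_3) ⇒ (x_3 ⇒ x_2) = 6 ⇒ 6 = 6
¬x_3 + ((x_3 ⇒ x_3) ⇒ (x_3 ⇒ x_2)) = 5 + 6 = 6
((x_2 + (x_2 + x_3)) ⇒ x_1) ⇔ (¬x_3 + ((x_3 ⇒ x_3) ⇒ (x_3 ⇒ x_2))) = 6 ⇔ 6 = 6
x_1 ⇒ x_3 = 5 ⇒ 1 = 2
x_2 + x_1 = 5 + 5 = 5
¬(x_2 + x_1) = ¬5 = 1
(x_1 ⇒ x_3) ⇔ ¬(x_2 + x_1) = 2 ⇔ 1 = 5
x_2 ⇒ x_1 = 5 ⇒ 5 = 6
x_1 ⇒ x_1 = 5 ⇒ 5 = 6
x_2 ⇒ (x_1 ⇒ x_1) = 5 ⇒ 6 = 6
(x_2 ⇒ x_1) + (x_2 ⇒ (x_1 ⇒ x_1)) = 6 + 6 = 6
((x_1 ⇒ x_3) ⇔ ¬(x_2 + x_1)) ⇒ ((x_2 ⇒ x_1) + (x_2 ⇒ (x_1 ⇒ x_1))) = 5 ⇒ 6 = 6
(((x_2 + (x_2 + x_3)) ⇒ x_1) ⇔ (¬x_3 + ((x_3 ⇒ x_3) ⇒ (x_3 ⇒ x_2)))) + (((x_1 ⇒ x_3) ⇔ ¬(x_2 + x_1)) ⇒ ((x_2 ⇒ x_1) + (x_2 ⇒ (x_1 ⇒ x_1)))) = 6 + 6 = 6
x_3 + x_2 = 1 + 5 = 5
¬(x_3 + x_2) = ¬5 = 1
¬¬(x_3 + x_2) = ¬1 = 5
x_3 ⇒ x_3 = 1 ⇒ 1 = 6
x_1 + x_2 = 5 + 5 = 5
(x_3 ⇒ x_3) ⇒ (x_1 + x_2) = 6 ⇒ 5 = 5
¬¬(x_3 + x_2) ⇒ ((x_3 ⇒ x_3) ⇒ (x_1 + x_2)) = 5 ⇒ 5 = 6
¬(¬¬(x_3 + x_2) ⇒ ((x_3 ⇒ x_3) ⇒ (x_1 + x_2))) = ¬6 = 0
((((x_2 + (x_2 + x_3)) ⇒ x_1) ⇔ (¬x_3 + ((x_3 ⇒ x_3) ⇒ (x_3 ⇒ x_2)))) + (((x_1 ⇒ x_3) ⇔ ¬(x_2 + x_1)) ⇒ ((x_2 ⇒ x_1) + (x_2 ⇒ (x_1 ⇒ x_1))))) + ¬(¬¬(x_3 + x_2) ⇒ ((x_3 ⇒ x_3) ⇒ (x_1 + x_2))) = 6 + 0 = 6

6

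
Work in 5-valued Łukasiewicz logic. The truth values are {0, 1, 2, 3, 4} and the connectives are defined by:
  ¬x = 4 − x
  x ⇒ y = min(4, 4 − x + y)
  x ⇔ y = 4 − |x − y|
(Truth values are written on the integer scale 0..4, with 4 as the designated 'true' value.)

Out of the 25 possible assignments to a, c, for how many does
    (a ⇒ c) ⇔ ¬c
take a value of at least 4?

value 4: 3 assignments (counts)
value 3: 5 assignments
value 2: 6 assignments
value 1: 5 assignments
value 0: 6 assignments
So 3 of the 25 assignments meet the threshold.

3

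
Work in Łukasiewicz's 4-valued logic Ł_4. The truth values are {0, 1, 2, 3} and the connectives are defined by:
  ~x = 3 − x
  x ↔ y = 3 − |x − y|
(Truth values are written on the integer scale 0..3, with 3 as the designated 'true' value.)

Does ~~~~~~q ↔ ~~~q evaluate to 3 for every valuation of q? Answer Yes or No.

Counterexample: take q = 0.
~q = ~0 = 3
~~q = ~3 = 0
~~~q = ~0 = 3
~~~~q = ~3 = 0
~~~~~q = ~0 = 3
~~~~~~q = ~3 = 0
~q = ~0 = 3
~~q = ~3 = 0
~~~q = ~0 = 3
~~~~~~q ↔ ~~~q = 0 ↔ 3 = 0
This gives 0 ≠ 3.

No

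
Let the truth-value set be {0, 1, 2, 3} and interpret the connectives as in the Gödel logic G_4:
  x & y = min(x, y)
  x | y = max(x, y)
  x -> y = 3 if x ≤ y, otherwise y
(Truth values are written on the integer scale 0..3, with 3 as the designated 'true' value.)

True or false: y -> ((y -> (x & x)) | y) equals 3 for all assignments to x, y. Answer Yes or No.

x = 0, y = 0 ↦ 3
x = 0, y = 1 ↦ 3
x = 0, y = 2 ↦ 3
x = 0, y = 3 ↦ 3
x = 1, y = 0 ↦ 3
x = 1, y = 1 ↦ 3
x = 1, y = 2 ↦ 3
x = 1, y = 3 ↦ 3
x = 2, y = 0 ↦ 3
x = 2, y = 1 ↦ 3
x = 2, y = 2 ↦ 3
x = 2, y = 3 ↦ 3
x = 3, y = 0 ↦ 3
x = 3, y = 1 ↦ 3
x = 3, y = 2 ↦ 3
x = 3, y = 3 ↦ 3
Every assignment gives a value ≥ 3.

Yes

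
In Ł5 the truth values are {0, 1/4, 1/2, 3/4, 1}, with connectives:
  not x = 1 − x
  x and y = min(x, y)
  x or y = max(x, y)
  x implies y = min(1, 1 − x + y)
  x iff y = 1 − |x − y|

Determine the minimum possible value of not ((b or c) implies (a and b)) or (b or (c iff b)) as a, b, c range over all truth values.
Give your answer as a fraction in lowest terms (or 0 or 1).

1/2

Take a = 0, b = 0, c = 1/2:
b or c = 0 or 1/2 = 1/2
a and b = 0 and 0 = 0
(b or c) implies (a and b) = 1/2 implies 0 = 1/2
not ((b or c) implies (a and b)) = not 1/2 = 1/2
c iff b = 1/2 iff 0 = 1/2
b or (c iff b) = 0 or 1/2 = 1/2
not ((b or c) implies (a and b)) or (b or (c iff b)) = 1/2 or 1/2 = 1/2
No assignment yields a value below 1/2, so this is the minimum.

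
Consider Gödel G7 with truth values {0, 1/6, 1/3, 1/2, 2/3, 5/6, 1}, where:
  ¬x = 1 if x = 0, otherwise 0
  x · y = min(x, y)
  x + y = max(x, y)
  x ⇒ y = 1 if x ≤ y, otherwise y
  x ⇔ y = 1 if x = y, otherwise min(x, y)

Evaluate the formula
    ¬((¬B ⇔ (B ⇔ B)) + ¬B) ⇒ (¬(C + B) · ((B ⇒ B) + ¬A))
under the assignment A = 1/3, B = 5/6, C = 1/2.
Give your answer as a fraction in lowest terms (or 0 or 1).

0

¬B = ¬5/6 = 0
B ⇔ B = 5/6 ⇔ 5/6 = 1
¬B ⇔ (B ⇔ B) = 0 ⇔ 1 = 0
¬B = ¬5/6 = 0
(¬B ⇔ (B ⇔ B)) + ¬B = 0 + 0 = 0
¬((¬B ⇔ (B ⇔ B)) + ¬B) = ¬0 = 1
C + B = 1/2 + 5/6 = 5/6
¬(C + B) = ¬5/6 = 0
B ⇒ B = 5/6 ⇒ 5/6 = 1
¬A = ¬1/3 = 0
(B ⇒ B) + ¬A = 1 + 0 = 1
¬(C + B) · ((B ⇒ B) + ¬A) = 0 · 1 = 0
¬((¬B ⇔ (B ⇔ B)) + ¬B) ⇒ (¬(C + B) · ((B ⇒ B) + ¬A)) = 1 ⇒ 0 = 0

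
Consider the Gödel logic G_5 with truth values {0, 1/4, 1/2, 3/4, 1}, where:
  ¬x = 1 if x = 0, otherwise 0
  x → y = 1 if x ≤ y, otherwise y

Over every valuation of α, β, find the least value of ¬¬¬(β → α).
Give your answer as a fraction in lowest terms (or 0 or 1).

0

Take α = 0, β = 0:
β → α = 0 → 0 = 1
¬(β → α) = ¬1 = 0
¬¬(β → α) = ¬0 = 1
¬¬¬(β → α) = ¬1 = 0
No assignment yields a value below 0, so this is the minimum.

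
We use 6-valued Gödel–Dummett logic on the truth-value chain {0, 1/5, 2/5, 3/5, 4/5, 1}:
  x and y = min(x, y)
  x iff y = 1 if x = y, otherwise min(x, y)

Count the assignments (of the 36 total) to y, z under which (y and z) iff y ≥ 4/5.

22

value 1: 21 assignments (counts)
value 4/5: 1 assignment (counts)
value 3/5: 2 assignments
value 2/5: 3 assignments
value 1/5: 4 assignments
value 0: 5 assignments
So 22 of the 36 assignments meet the threshold.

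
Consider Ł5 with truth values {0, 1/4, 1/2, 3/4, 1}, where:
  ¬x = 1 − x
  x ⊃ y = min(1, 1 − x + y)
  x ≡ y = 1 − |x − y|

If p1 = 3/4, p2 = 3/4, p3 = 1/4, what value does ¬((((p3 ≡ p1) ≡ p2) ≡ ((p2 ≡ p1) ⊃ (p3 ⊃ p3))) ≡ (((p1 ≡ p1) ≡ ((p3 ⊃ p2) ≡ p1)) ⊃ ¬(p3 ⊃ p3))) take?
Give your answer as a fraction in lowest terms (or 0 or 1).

p3 ≡ p1 = 1/4 ≡ 3/4 = 1/2
(p3 ≡ p1) ≡ p2 = 1/2 ≡ 3/4 = 3/4
p2 ≡ p1 = 3/4 ≡ 3/4 = 1
p3 ⊃ p3 = 1/4 ⊃ 1/4 = 1
(p2 ≡ p1) ⊃ (p3 ⊃ p3) = 1 ⊃ 1 = 1
((p3 ≡ p1) ≡ p2) ≡ ((p2 ≡ p1) ⊃ (p3 ⊃ p3)) = 3/4 ≡ 1 = 3/4
p1 ≡ p1 = 3/4 ≡ 3/4 = 1
p3 ⊃ p2 = 1/4 ⊃ 3/4 = 1
(p3 ⊃ p2) ≡ p1 = 1 ≡ 3/4 = 3/4
(p1 ≡ p1) ≡ ((p3 ⊃ p2) ≡ p1) = 1 ≡ 3/4 = 3/4
p3 ⊃ p3 = 1/4 ⊃ 1/4 = 1
¬(p3 ⊃ p3) = ¬1 = 0
((p1 ≡ p1) ≡ ((p3 ⊃ p2) ≡ p1)) ⊃ ¬(p3 ⊃ p3) = 3/4 ⊃ 0 = 1/4
(((p3 ≡ p1) ≡ p2) ≡ ((p2 ≡ p1) ⊃ (p3 ⊃ p3))) ≡ (((p1 ≡ p1) ≡ ((p3 ⊃ p2) ≡ p1)) ⊃ ¬(p3 ⊃ p3)) = 3/4 ≡ 1/4 = 1/2
¬((((p3 ≡ p1) ≡ p2) ≡ ((p2 ≡ p1) ⊃ (p3 ⊃ p3))) ≡ (((p1 ≡ p1) ≡ ((p3 ⊃ p2) ≡ p1)) ⊃ ¬(p3 ⊃ p3))) = ¬1/2 = 1/2

1/2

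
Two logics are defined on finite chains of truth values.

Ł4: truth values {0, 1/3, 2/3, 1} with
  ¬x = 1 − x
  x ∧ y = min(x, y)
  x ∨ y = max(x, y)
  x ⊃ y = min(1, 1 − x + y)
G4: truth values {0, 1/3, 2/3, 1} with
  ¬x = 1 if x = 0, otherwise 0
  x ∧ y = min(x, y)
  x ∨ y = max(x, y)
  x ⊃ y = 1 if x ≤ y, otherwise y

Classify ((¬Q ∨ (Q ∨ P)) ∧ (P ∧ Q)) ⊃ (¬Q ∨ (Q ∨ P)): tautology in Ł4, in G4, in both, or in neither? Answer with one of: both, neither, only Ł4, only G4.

In Ł4: every assignment gives 1 — tautology.
In G4: every assignment gives 1 — tautology.

both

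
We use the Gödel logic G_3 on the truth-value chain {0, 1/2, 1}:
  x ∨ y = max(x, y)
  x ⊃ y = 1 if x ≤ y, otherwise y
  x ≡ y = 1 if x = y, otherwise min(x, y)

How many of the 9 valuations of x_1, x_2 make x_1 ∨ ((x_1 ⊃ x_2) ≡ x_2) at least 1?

x_1 = 0, x_2 = 0 ↦ 0  <
x_1 = 0, x_2 = 1/2 ↦ 1/2  <
x_1 = 0, x_2 = 1 ↦ 1  ≥
x_1 = 1/2, x_2 = 0 ↦ 1  ≥
x_1 = 1/2, x_2 = 1/2 ↦ 1/2  <
x_1 = 1/2, x_2 = 1 ↦ 1  ≥
x_1 = 1, x_2 = 0 ↦ 1  ≥
x_1 = 1, x_2 = 1/2 ↦ 1  ≥
x_1 = 1, x_2 = 1 ↦ 1  ≥
So 6 of the 9 assignments meet the threshold.

6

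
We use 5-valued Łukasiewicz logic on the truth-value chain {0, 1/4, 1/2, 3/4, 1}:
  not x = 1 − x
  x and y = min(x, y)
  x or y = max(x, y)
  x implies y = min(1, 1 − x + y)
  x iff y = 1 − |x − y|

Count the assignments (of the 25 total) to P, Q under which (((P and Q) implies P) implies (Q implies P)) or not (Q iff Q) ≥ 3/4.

value 1: 15 assignments (counts)
value 3/4: 4 assignments (counts)
value 1/2: 3 assignments
value 1/4: 2 assignments
value 0: 1 assignment
So 19 of the 25 assignments meet the threshold.

19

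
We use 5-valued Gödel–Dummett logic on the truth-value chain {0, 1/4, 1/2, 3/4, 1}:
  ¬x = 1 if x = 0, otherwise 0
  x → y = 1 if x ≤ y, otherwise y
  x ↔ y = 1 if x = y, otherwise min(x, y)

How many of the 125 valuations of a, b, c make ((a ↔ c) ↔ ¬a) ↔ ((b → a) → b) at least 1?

31

value 1: 31 assignments (counts)
value 3/4: 2 assignments
value 1/2: 3 assignments
value 1/4: 4 assignments
value 0: 85 assignments
So 31 of the 125 assignments meet the threshold.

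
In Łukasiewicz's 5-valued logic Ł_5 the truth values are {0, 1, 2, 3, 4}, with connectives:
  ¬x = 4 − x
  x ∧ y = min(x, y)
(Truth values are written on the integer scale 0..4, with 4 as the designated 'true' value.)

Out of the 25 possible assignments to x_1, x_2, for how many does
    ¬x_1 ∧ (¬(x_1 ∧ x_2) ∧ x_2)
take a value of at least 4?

value 4: 1 assignment (counts)
value 3: 3 assignments
value 2: 5 assignments
value 1: 7 assignments
value 0: 9 assignments
So 1 of the 25 assignments meets the threshold.

1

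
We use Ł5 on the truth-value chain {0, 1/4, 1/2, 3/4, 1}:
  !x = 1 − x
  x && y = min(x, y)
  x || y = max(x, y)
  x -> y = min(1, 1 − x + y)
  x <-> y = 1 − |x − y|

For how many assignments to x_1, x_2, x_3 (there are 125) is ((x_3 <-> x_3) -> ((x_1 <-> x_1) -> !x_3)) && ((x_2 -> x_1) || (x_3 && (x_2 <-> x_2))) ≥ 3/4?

value 1: 15 assignments (counts)
value 3/4: 23 assignments (counts)
value 1/2: 31 assignments
value 1/4: 30 assignments
value 0: 26 assignments
So 38 of the 125 assignments meet the threshold.

38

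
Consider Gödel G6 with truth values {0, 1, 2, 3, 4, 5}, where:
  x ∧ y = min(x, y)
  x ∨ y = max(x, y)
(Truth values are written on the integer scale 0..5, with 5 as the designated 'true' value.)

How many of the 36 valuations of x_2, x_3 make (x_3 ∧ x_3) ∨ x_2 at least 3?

value 5: 11 assignments (counts)
value 4: 9 assignments (counts)
value 3: 7 assignments (counts)
value 2: 5 assignments
value 1: 3 assignments
value 0: 1 assignment
So 27 of the 36 assignments meet the threshold.

27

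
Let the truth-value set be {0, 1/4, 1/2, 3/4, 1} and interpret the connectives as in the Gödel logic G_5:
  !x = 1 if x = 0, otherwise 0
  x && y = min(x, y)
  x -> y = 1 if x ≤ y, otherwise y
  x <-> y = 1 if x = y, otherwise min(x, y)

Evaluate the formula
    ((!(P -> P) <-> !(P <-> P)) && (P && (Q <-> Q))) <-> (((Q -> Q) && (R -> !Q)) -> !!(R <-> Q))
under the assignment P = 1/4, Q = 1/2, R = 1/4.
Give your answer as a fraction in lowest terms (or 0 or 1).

P -> P = 1/4 -> 1/4 = 1
!(P -> P) = !1 = 0
P <-> P = 1/4 <-> 1/4 = 1
!(P <-> P) = !1 = 0
!(P -> P) <-> !(P <-> P) = 0 <-> 0 = 1
Q <-> Q = 1/2 <-> 1/2 = 1
P && (Q <-> Q) = 1/4 && 1 = 1/4
(!(P -> P) <-> !(P <-> P)) && (P && (Q <-> Q)) = 1 && 1/4 = 1/4
Q -> Q = 1/2 -> 1/2 = 1
!Q = !1/2 = 0
R -> !Q = 1/4 -> 0 = 0
(Q -> Q) && (R -> !Q) = 1 && 0 = 0
R <-> Q = 1/4 <-> 1/2 = 1/4
!(R <-> Q) = !1/4 = 0
!!(R <-> Q) = !0 = 1
((Q -> Q) && (R -> !Q)) -> !!(R <-> Q) = 0 -> 1 = 1
((!(P -> P) <-> !(P <-> P)) && (P && (Q <-> Q))) <-> (((Q -> Q) && (R -> !Q)) -> !!(R <-> Q)) = 1/4 <-> 1 = 1/4

1/4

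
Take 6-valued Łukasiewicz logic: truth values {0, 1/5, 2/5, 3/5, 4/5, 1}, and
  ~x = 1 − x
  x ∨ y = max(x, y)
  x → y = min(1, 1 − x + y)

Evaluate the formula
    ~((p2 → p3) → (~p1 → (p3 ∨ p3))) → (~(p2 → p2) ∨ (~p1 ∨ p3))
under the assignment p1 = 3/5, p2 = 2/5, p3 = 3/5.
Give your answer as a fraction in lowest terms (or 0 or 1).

1

p2 → p3 = 2/5 → 3/5 = 1
~p1 = ~3/5 = 2/5
p3 ∨ p3 = 3/5 ∨ 3/5 = 3/5
~p1 → (p3 ∨ p3) = 2/5 → 3/5 = 1
(p2 → p3) → (~p1 → (p3 ∨ p3)) = 1 → 1 = 1
~((p2 → p3) → (~p1 → (p3 ∨ p3))) = ~1 = 0
p2 → p2 = 2/5 → 2/5 = 1
~(p2 → p2) = ~1 = 0
~p1 = ~3/5 = 2/5
~p1 ∨ p3 = 2/5 ∨ 3/5 = 3/5
~(p2 → p2) ∨ (~p1 ∨ p3) = 0 ∨ 3/5 = 3/5
~((p2 → p3) → (~p1 → (p3 ∨ p3))) → (~(p2 → p2) ∨ (~p1 ∨ p3)) = 0 → 3/5 = 1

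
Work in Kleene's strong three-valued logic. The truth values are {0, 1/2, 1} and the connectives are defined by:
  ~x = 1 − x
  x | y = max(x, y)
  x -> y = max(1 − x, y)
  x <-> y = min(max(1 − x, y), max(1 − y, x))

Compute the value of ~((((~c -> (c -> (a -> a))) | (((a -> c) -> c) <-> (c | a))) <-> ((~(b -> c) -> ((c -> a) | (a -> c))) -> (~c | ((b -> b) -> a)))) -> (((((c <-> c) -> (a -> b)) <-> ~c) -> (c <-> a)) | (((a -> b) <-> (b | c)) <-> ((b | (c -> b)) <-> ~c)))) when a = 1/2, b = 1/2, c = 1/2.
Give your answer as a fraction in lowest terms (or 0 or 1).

~c = ~1/2 = 1/2
a -> a = 1/2 -> 1/2 = 1/2
c -> (a -> a) = 1/2 -> 1/2 = 1/2
~c -> (c -> (a -> a)) = 1/2 -> 1/2 = 1/2
a -> c = 1/2 -> 1/2 = 1/2
(a -> c) -> c = 1/2 -> 1/2 = 1/2
c | a = 1/2 | 1/2 = 1/2
((a -> c) -> c) <-> (c | a) = 1/2 <-> 1/2 = 1/2
(~c -> (c -> (a -> a))) | (((a -> c) -> c) <-> (c | a)) = 1/2 | 1/2 = 1/2
b -> c = 1/2 -> 1/2 = 1/2
~(b -> c) = ~1/2 = 1/2
c -> a = 1/2 -> 1/2 = 1/2
a -> c = 1/2 -> 1/2 = 1/2
(c -> a) | (a -> c) = 1/2 | 1/2 = 1/2
~(b -> c) -> ((c -> a) | (a -> c)) = 1/2 -> 1/2 = 1/2
~c = ~1/2 = 1/2
b -> b = 1/2 -> 1/2 = 1/2
(b -> b) -> a = 1/2 -> 1/2 = 1/2
~c | ((b -> b) -> a) = 1/2 | 1/2 = 1/2
(~(b -> c) -> ((c -> a) | (a -> c))) -> (~c | ((b -> b) -> a)) = 1/2 -> 1/2 = 1/2
((~c -> (c -> (a -> a))) | (((a -> c) -> c) <-> (c | a))) <-> ((~(b -> c) -> ((c -> a) | (a -> c))) -> (~c | ((b -> b) -> a))) = 1/2 <-> 1/2 = 1/2
c <-> c = 1/2 <-> 1/2 = 1/2
a -> b = 1/2 -> 1/2 = 1/2
(c <-> c) -> (a -> b) = 1/2 -> 1/2 = 1/2
~c = ~1/2 = 1/2
((c <-> c) -> (a -> b)) <-> ~c = 1/2 <-> 1/2 = 1/2
c <-> a = 1/2 <-> 1/2 = 1/2
(((c <-> c) -> (a -> b)) <-> ~c) -> (c <-> a) = 1/2 -> 1/2 = 1/2
a -> b = 1/2 -> 1/2 = 1/2
b | c = 1/2 | 1/2 = 1/2
(a -> b) <-> (b | c) = 1/2 <-> 1/2 = 1/2
c -> b = 1/2 -> 1/2 = 1/2
b | (c -> b) = 1/2 | 1/2 = 1/2
~c = ~1/2 = 1/2
(b | (c -> b)) <-> ~c = 1/2 <-> 1/2 = 1/2
((a -> b) <-> (b | c)) <-> ((b | (c -> b)) <-> ~c) = 1/2 <-> 1/2 = 1/2
((((c <-> c) -> (a -> b)) <-> ~c) -> (c <-> a)) | (((a -> b) <-> (b | c)) <-> ((b | (c -> b)) <-> ~c)) = 1/2 | 1/2 = 1/2
(((~c -> (c -> (a -> a))) | (((a -> c) -> c) <-> (c | a))) <-> ((~(b -> c) -> ((c -> a) | (a -> c))) -> (~c | ((b -> b) -> a)))) -> (((((c <-> c) -> (a -> b)) <-> ~c) -> (c <-> a)) | (((a -> b) <-> (b | c)) <-> ((b | (c -> b)) <-> ~c))) = 1/2 -> 1/2 = 1/2
~((((~c -> (c -> (a -> a))) | (((a -> c) -> c) <-> (c | a))) <-> ((~(b -> c) -> ((c -> a) | (a -> c))) -> (~c | ((b -> b) -> a)))) -> (((((c <-> c) -> (a -> b)) <-> ~c) -> (c <-> a)) | (((a -> b) <-> (b | c)) <-> ((b | (c -> b)) <-> ~c)))) = ~1/2 = 1/2

1/2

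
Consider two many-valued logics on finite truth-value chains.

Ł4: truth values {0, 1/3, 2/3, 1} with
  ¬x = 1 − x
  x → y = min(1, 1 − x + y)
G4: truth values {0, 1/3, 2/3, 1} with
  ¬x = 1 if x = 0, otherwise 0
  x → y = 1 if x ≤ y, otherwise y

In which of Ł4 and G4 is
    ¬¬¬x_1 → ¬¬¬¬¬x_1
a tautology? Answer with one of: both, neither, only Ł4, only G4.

In Ł4: every assignment gives 1 — tautology.
In G4: every assignment gives 1 — tautology.

both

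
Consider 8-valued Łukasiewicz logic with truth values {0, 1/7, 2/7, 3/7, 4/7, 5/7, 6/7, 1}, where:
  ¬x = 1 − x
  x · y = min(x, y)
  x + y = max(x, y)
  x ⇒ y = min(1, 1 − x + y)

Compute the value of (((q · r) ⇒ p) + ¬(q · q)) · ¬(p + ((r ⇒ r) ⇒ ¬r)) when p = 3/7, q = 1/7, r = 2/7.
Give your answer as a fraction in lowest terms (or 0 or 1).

2/7

q · r = 1/7 · 2/7 = 1/7
(q · r) ⇒ p = 1/7 ⇒ 3/7 = 1
q · q = 1/7 · 1/7 = 1/7
¬(q · q) = ¬1/7 = 6/7
((q · r) ⇒ p) + ¬(q · q) = 1 + 6/7 = 1
r ⇒ r = 2/7 ⇒ 2/7 = 1
¬r = ¬2/7 = 5/7
(r ⇒ r) ⇒ ¬r = 1 ⇒ 5/7 = 5/7
p + ((r ⇒ r) ⇒ ¬r) = 3/7 + 5/7 = 5/7
¬(p + ((r ⇒ r) ⇒ ¬r)) = ¬5/7 = 2/7
(((q · r) ⇒ p) + ¬(q · q)) · ¬(p + ((r ⇒ r) ⇒ ¬r)) = 1 · 2/7 = 2/7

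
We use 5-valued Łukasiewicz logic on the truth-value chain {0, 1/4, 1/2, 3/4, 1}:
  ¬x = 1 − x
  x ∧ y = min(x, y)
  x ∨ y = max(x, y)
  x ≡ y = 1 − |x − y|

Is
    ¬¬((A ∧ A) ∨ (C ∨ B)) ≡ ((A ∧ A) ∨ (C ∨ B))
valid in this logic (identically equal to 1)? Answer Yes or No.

Yes

At A = 1/2, B = 3/4, C = 1/4, for instance:
A ∧ A = 1/2 ∧ 1/2 = 1/2
C ∨ B = 1/4 ∨ 3/4 = 3/4
(A ∧ A) ∨ (C ∨ B) = 1/2 ∨ 3/4 = 3/4
¬((A ∧ A) ∨ (C ∨ B)) = ¬3/4 = 1/4
¬¬((A ∧ A) ∨ (C ∨ B)) = ¬1/4 = 3/4
¬¬((A ∧ A) ∨ (C ∨ B)) ≡ ((A ∧ A) ∨ (C ∨ B)) = 3/4 ≡ 3/4 = 1
and checking the remaining 124 assignments likewise gives ≥ 1 in every case.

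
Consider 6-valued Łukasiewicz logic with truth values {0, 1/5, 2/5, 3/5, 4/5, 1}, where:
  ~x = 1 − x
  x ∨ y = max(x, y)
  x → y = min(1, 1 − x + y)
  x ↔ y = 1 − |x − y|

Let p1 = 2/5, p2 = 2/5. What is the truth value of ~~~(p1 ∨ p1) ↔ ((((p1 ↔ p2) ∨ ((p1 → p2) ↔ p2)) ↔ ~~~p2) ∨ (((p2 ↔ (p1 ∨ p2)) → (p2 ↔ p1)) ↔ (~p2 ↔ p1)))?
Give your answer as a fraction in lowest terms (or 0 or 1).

p1 ∨ p1 = 2/5 ∨ 2/5 = 2/5
~(p1 ∨ p1) = ~2/5 = 3/5
~~(p1 ∨ p1) = ~3/5 = 2/5
~~~(p1 ∨ p1) = ~2/5 = 3/5
p1 ↔ p2 = 2/5 ↔ 2/5 = 1
p1 → p2 = 2/5 → 2/5 = 1
(p1 → p2) ↔ p2 = 1 ↔ 2/5 = 2/5
(p1 ↔ p2) ∨ ((p1 → p2) ↔ p2) = 1 ∨ 2/5 = 1
~p2 = ~2/5 = 3/5
~~p2 = ~3/5 = 2/5
~~~p2 = ~2/5 = 3/5
((p1 ↔ p2) ∨ ((p1 → p2) ↔ p2)) ↔ ~~~p2 = 1 ↔ 3/5 = 3/5
p1 ∨ p2 = 2/5 ∨ 2/5 = 2/5
p2 ↔ (p1 ∨ p2) = 2/5 ↔ 2/5 = 1
p2 ↔ p1 = 2/5 ↔ 2/5 = 1
(p2 ↔ (p1 ∨ p2)) → (p2 ↔ p1) = 1 → 1 = 1
~p2 = ~2/5 = 3/5
~p2 ↔ p1 = 3/5 ↔ 2/5 = 4/5
((p2 ↔ (p1 ∨ p2)) → (p2 ↔ p1)) ↔ (~p2 ↔ p1) = 1 ↔ 4/5 = 4/5
(((p1 ↔ p2) ∨ ((p1 → p2) ↔ p2)) ↔ ~~~p2) ∨ (((p2 ↔ (p1 ∨ p2)) → (p2 ↔ p1)) ↔ (~p2 ↔ p1)) = 3/5 ∨ 4/5 = 4/5
~~~(p1 ∨ p1) ↔ ((((p1 ↔ p2) ∨ ((p1 → p2) ↔ p2)) ↔ ~~~p2) ∨ (((p2 ↔ (p1 ∨ p2)) → (p2 ↔ p1)) ↔ (~p2 ↔ p1))) = 3/5 ↔ 4/5 = 4/5

4/5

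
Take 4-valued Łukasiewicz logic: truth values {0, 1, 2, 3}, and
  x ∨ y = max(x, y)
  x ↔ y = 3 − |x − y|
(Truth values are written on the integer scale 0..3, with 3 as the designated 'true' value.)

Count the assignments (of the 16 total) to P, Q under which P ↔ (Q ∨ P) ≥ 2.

13

P = 0, Q = 0 ↦ 3  ≥
P = 0, Q = 1 ↦ 2  ≥
P = 0, Q = 2 ↦ 1  <
P = 0, Q = 3 ↦ 0  <
P = 1, Q = 0 ↦ 3  ≥
P = 1, Q = 1 ↦ 3  ≥
P = 1, Q = 2 ↦ 2  ≥
P = 1, Q = 3 ↦ 1  <
P = 2, Q = 0 ↦ 3  ≥
P = 2, Q = 1 ↦ 3  ≥
P = 2, Q = 2 ↦ 3  ≥
P = 2, Q = 3 ↦ 2  ≥
P = 3, Q = 0 ↦ 3  ≥
P = 3, Q = 1 ↦ 3  ≥
P = 3, Q = 2 ↦ 3  ≥
P = 3, Q = 3 ↦ 3  ≥
So 13 of the 16 assignments meet the threshold.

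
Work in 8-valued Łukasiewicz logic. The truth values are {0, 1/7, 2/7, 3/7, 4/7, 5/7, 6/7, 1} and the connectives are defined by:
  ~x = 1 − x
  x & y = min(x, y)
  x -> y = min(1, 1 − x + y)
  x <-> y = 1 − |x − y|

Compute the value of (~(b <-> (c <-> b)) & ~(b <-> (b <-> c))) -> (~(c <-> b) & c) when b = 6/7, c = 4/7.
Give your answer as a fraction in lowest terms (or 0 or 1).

1

c <-> b = 4/7 <-> 6/7 = 5/7
b <-> (c <-> b) = 6/7 <-> 5/7 = 6/7
~(b <-> (c <-> b)) = ~6/7 = 1/7
b <-> c = 6/7 <-> 4/7 = 5/7
b <-> (b <-> c) = 6/7 <-> 5/7 = 6/7
~(b <-> (b <-> c)) = ~6/7 = 1/7
~(b <-> (c <-> b)) & ~(b <-> (b <-> c)) = 1/7 & 1/7 = 1/7
c <-> b = 4/7 <-> 6/7 = 5/7
~(c <-> b) = ~5/7 = 2/7
~(c <-> b) & c = 2/7 & 4/7 = 2/7
(~(b <-> (c <-> b)) & ~(b <-> (b <-> c))) -> (~(c <-> b) & c) = 1/7 -> 2/7 = 1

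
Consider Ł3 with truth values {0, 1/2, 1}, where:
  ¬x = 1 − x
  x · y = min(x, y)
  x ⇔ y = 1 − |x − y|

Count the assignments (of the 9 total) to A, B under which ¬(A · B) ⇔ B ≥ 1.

A = 0, B = 0 ↦ 0  <
A = 0, B = 1/2 ↦ 1/2  <
A = 0, B = 1 ↦ 1  ≥
A = 1/2, B = 0 ↦ 0  <
A = 1/2, B = 1/2 ↦ 1  ≥
A = 1/2, B = 1 ↦ 1/2  <
A = 1, B = 0 ↦ 0  <
A = 1, B = 1/2 ↦ 1  ≥
A = 1, B = 1 ↦ 0  <
So 3 of the 9 assignments meet the threshold.

3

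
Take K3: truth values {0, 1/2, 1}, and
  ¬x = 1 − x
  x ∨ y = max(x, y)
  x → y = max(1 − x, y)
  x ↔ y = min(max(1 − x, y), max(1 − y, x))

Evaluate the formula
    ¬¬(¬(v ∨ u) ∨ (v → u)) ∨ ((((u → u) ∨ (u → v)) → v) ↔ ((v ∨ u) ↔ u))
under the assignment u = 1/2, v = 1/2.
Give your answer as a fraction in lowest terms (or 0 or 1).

v ∨ u = 1/2 ∨ 1/2 = 1/2
¬(v ∨ u) = ¬1/2 = 1/2
v → u = 1/2 → 1/2 = 1/2
¬(v ∨ u) ∨ (v → u) = 1/2 ∨ 1/2 = 1/2
¬(¬(v ∨ u) ∨ (v → u)) = ¬1/2 = 1/2
¬¬(¬(v ∨ u) ∨ (v → u)) = ¬1/2 = 1/2
u → u = 1/2 → 1/2 = 1/2
u → v = 1/2 → 1/2 = 1/2
(u → u) ∨ (u → v) = 1/2 ∨ 1/2 = 1/2
((u → u) ∨ (u → v)) → v = 1/2 → 1/2 = 1/2
v ∨ u = 1/2 ∨ 1/2 = 1/2
(v ∨ u) ↔ u = 1/2 ↔ 1/2 = 1/2
(((u → u) ∨ (u → v)) → v) ↔ ((v ∨ u) ↔ u) = 1/2 ↔ 1/2 = 1/2
¬¬(¬(v ∨ u) ∨ (v → u)) ∨ ((((u → u) ∨ (u → v)) → v) ↔ ((v ∨ u) ↔ u)) = 1/2 ∨ 1/2 = 1/2

1/2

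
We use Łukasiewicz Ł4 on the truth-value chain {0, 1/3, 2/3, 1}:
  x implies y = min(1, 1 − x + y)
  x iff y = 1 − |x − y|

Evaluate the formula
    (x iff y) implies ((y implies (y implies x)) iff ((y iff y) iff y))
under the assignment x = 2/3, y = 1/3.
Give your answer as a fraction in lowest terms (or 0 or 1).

x iff y = 2/3 iff 1/3 = 2/3
y implies x = 1/3 implies 2/3 = 1
y implies (y implies x) = 1/3 implies 1 = 1
y iff y = 1/3 iff 1/3 = 1
(y iff y) iff y = 1 iff 1/3 = 1/3
(y implies (y implies x)) iff ((y iff y) iff y) = 1 iff 1/3 = 1/3
(x iff y) implies ((y implies (y implies x)) iff ((y iff y) iff y)) = 2/3 implies 1/3 = 2/3

2/3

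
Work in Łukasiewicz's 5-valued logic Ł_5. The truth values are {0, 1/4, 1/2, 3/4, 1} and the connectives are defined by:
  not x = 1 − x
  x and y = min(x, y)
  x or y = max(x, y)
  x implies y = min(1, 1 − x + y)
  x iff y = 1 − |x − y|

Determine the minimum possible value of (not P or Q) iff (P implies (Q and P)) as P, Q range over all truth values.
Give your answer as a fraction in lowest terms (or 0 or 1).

Take P = 1/2, Q = 1/2:
not P = not 1/2 = 1/2
not P or Q = 1/2 or 1/2 = 1/2
Q and P = 1/2 and 1/2 = 1/2
P implies (Q and P) = 1/2 implies 1/2 = 1
(not P or Q) iff (P implies (Q and P)) = 1/2 iff 1 = 1/2
No assignment yields a value below 1/2, so this is the minimum.

1/2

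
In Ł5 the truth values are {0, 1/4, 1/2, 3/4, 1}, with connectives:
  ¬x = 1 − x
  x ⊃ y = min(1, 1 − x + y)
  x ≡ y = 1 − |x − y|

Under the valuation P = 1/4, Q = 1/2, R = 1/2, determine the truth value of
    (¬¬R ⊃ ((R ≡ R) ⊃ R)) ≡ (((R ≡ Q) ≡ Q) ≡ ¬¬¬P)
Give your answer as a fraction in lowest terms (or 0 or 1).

¬R = ¬1/2 = 1/2
¬¬R = ¬1/2 = 1/2
R ≡ R = 1/2 ≡ 1/2 = 1
(R ≡ R) ⊃ R = 1 ⊃ 1/2 = 1/2
¬¬R ⊃ ((R ≡ R) ⊃ R) = 1/2 ⊃ 1/2 = 1
R ≡ Q = 1/2 ≡ 1/2 = 1
(R ≡ Q) ≡ Q = 1 ≡ 1/2 = 1/2
¬P = ¬1/4 = 3/4
¬¬P = ¬3/4 = 1/4
¬¬¬P = ¬1/4 = 3/4
((R ≡ Q) ≡ Q) ≡ ¬¬¬P = 1/2 ≡ 3/4 = 3/4
(¬¬R ⊃ ((R ≡ R) ⊃ R)) ≡ (((R ≡ Q) ≡ Q) ≡ ¬¬¬P) = 1 ≡ 3/4 = 3/4

3/4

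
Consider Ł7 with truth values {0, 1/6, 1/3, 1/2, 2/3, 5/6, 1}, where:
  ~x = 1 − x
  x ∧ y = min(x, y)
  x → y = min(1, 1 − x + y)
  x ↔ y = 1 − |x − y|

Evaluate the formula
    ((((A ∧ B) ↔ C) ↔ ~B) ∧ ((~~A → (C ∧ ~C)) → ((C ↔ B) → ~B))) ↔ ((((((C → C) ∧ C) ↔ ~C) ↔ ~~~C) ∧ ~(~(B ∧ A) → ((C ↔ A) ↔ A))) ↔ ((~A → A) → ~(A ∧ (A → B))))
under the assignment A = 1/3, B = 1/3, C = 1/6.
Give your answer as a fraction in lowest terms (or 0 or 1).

A ∧ B = 1/3 ∧ 1/3 = 1/3
(A ∧ B) ↔ C = 1/3 ↔ 1/6 = 5/6
~B = ~1/3 = 2/3
((A ∧ B) ↔ C) ↔ ~B = 5/6 ↔ 2/3 = 5/6
~A = ~1/3 = 2/3
~~A = ~2/3 = 1/3
~C = ~1/6 = 5/6
C ∧ ~C = 1/6 ∧ 5/6 = 1/6
~~A → (C ∧ ~C) = 1/3 → 1/6 = 5/6
C ↔ B = 1/6 ↔ 1/3 = 5/6
~B = ~1/3 = 2/3
(C ↔ B) → ~B = 5/6 → 2/3 = 5/6
(~~A → (C ∧ ~C)) → ((C ↔ B) → ~B) = 5/6 → 5/6 = 1
(((A ∧ B) ↔ C) ↔ ~B) ∧ ((~~A → (C ∧ ~C)) → ((C ↔ B) → ~B)) = 5/6 ∧ 1 = 5/6
C → C = 1/6 → 1/6 = 1
(C → C) ∧ C = 1 ∧ 1/6 = 1/6
~C = ~1/6 = 5/6
((C → C) ∧ C) ↔ ~C = 1/6 ↔ 5/6 = 1/3
~C = ~1/6 = 5/6
~~C = ~5/6 = 1/6
~~~C = ~1/6 = 5/6
(((C → C) ∧ C) ↔ ~C) ↔ ~~~C = 1/3 ↔ 5/6 = 1/2
B ∧ A = 1/3 ∧ 1/3 = 1/3
~(B ∧ A) = ~1/3 = 2/3
C ↔ A = 1/6 ↔ 1/3 = 5/6
(C ↔ A) ↔ A = 5/6 ↔ 1/3 = 1/2
~(B ∧ A) → ((C ↔ A) ↔ A) = 2/3 → 1/2 = 5/6
~(~(B ∧ A) → ((C ↔ A) ↔ A)) = ~5/6 = 1/6
((((C → C) ∧ C) ↔ ~C) ↔ ~~~C) ∧ ~(~(B ∧ A) → ((C ↔ A) ↔ A)) = 1/2 ∧ 1/6 = 1/6
~A = ~1/3 = 2/3
~A → A = 2/3 → 1/3 = 2/3
A → B = 1/3 → 1/3 = 1
A ∧ (A → B) = 1/3 ∧ 1 = 1/3
~(A ∧ (A → B)) = ~1/3 = 2/3
(~A → A) → ~(A ∧ (A → B)) = 2/3 → 2/3 = 1
(((((C → C) ∧ C) ↔ ~C) ↔ ~~~C) ∧ ~(~(B ∧ A) → ((C ↔ A) ↔ A))) ↔ ((~A → A) → ~(A ∧ (A → B))) = 1/6 ↔ 1 = 1/6
((((A ∧ B) ↔ C) ↔ ~B) ∧ ((~~A → (C ∧ ~C)) → ((C ↔ B) → ~B))) ↔ ((((((C → C) ∧ C) ↔ ~C) ↔ ~~~C) ∧ ~(~(B ∧ A) → ((C ↔ A) ↔ A))) ↔ ((~A → A) → ~(A ∧ (A → B)))) = 5/6 ↔ 1/6 = 1/3

1/3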